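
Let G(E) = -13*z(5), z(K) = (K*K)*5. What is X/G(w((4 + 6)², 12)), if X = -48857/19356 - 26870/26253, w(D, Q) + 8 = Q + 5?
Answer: 600912847/275249578500 ≈ 0.0021832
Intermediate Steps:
z(K) = 5*K² (z(K) = K²*5 = 5*K²)
w(D, Q) = -3 + Q (w(D, Q) = -8 + (Q + 5) = -8 + (5 + Q) = -3 + Q)
G(E) = -1625 (G(E) = -65*5² = -65*25 = -13*125 = -1625)
X = -600912847/169384356 (X = -48857*1/19356 - 26870*1/26253 = -48857/19356 - 26870/26253 = -600912847/169384356 ≈ -3.5476)
X/G(w((4 + 6)², 12)) = -600912847/169384356/(-1625) = -600912847/169384356*(-1/1625) = 600912847/275249578500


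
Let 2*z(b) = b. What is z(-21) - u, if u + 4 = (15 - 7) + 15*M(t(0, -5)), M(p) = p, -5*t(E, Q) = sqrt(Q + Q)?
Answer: -29/2 + 3*I*sqrt(10) ≈ -14.5 + 9.4868*I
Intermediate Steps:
t(E, Q) = -sqrt(2)*sqrt(Q)/5 (t(E, Q) = -sqrt(Q + Q)/5 = -sqrt(2)*sqrt(Q)/5)
z(b) = b/2
u = 4 - 3*I*sqrt(10) (u = -4 + ((15 - 7) + 15*(-sqrt(2)*sqrt(-5)/5)) = -4 + (8 + 15*(-sqrt(2)*I*sqrt(5)/5)) = -4 + (8 + 15*(-I*sqrt(10)/5)) = -4 + (8 - 3*I*sqrt(10)) = 4 - 3*I*sqrt(10) ≈ 4.0 - 9.4868*I)
z(-21) - u = (1/2)*(-21) - (4 - 3*I*sqrt(10)) = -21/2 + (-4 + 3*I*sqrt(10)) = -29/2 + 3*I*sqrt(10)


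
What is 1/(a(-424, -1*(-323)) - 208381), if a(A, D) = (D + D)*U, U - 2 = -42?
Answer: -1/234221 ≈ -4.2695e-6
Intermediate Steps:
U = -40 (U = 2 - 42 = -40)
a(A, D) = -80*D (a(A, D) = (D + D)*(-40) = (2*D)*(-40) = -80*D)
1/(a(-424, -1*(-323)) - 208381) = 1/(-(-80)*(-323) - 208381) = 1/(-80*323 - 208381) = 1/(-25840 - 208381) = 1/(-234221) = -1/234221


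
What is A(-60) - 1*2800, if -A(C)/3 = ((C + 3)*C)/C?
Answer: -2629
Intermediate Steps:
A(C) = -9 - 3*C (A(C) = -3*(C + 3)*C/C = -3*(3 + C)*C/C = -3*C*(3 + C)/C = -3*(3 + C) = -9 - 3*C)
A(-60) - 1*2800 = (-9 - 3*(-60)) - 1*2800 = (-9 + 180) - 2800 = 171 - 2800 = -2629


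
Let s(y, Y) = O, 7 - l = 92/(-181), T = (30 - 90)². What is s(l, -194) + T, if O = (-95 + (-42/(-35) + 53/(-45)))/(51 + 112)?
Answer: 26401726/7335 ≈ 3599.4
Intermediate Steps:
T = 3600 (T = (-60)² = 3600)
O = -4274/7335 (O = (-95 + (-42*(-1/35) + 53*(-1/45)))/163 = (-95 + (6/5 - 53/45))*(1/163) = (-95 + 1/45)*(1/163) = -4274/45*1/163 = -4274/7335 ≈ -0.58269)
l = 1359/181 (l = 7 - 92/(-181) = 7 - 92*(-1)/181 = 7 - 1*(-92/181) = 7 + 92/181 = 1359/181 ≈ 7.5083)
s(y, Y) = -4274/7335
s(l, -194) + T = -4274/7335 + 3600 = 26401726/7335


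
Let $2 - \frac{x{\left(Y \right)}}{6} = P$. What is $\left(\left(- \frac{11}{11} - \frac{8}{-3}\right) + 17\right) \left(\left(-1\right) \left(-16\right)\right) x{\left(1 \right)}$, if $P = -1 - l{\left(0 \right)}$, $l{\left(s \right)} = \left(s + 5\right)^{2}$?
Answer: $50176$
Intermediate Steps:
$l{\left(s \right)} = \left(5 + s\right)^{2}$
$P = -26$ ($P = -1 - \left(5 + 0\right)^{2} = -1 - 5^{2} = -1 - 25 = -26$)
$x{\left(Y \right)} = 168$ ($x{\left(Y \right)} = 12 - -156 = 12 + 156 = 168$)
$\left(\left(- \frac{11}{11} - \frac{8}{-3}\right) + 17\right) \left(\left(-1\right) \left(-16\right)\right) x{\left(1 \right)} = \left(\left(- \frac{11}{11} - \frac{8}{-3}\right) + 17\right) \left(\left(-1\right) \left(-16\right)\right) 168 = \left(\left(\left(-11\right) \frac{1}{11} - - \frac{8}{3}\right) + 17\right) 16 \cdot 168 = \left(\left(-1 + \frac{8}{3}\right) + 17\right) 16 \cdot 168 = \left(\frac{5}{3} + 17\right) 16 \cdot 168 = \frac{56}{3} \cdot 16 \cdot 168 = \frac{896}{3} \cdot 168 = 50176$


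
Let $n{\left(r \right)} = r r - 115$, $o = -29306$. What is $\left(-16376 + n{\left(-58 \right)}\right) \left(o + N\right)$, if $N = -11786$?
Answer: $539414684$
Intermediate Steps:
$n{\left(r \right)} = -115 + r^{2}$ ($n{\left(r \right)} = r^{2} - 115 = -115 + r^{2}$)
$\left(-16376 + n{\left(-58 \right)}\right) \left(o + N\right) = \left(-16376 - \left(115 - \left(-58\right)^{2}\right)\right) \left(-29306 - 11786\right) = \left(-16376 + \left(-115 + 3364\right)\right) \left(-41092\right) = \left(-16376 + 3249\right) \left(-41092\right) = \left(-13127\right) \left(-41092\right) = 539414684$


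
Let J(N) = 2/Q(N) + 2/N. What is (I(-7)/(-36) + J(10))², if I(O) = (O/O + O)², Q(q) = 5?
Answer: 4/25 ≈ 0.16000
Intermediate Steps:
J(N) = ⅖ + 2/N (J(N) = 2/5 + 2/N = 2*(⅕) + 2/N = ⅖ + 2/N)
I(O) = (1 + O)²
(I(-7)/(-36) + J(10))² = ((1 - 7)²/(-36) + (⅖ + 2/10))² = ((-6)²*(-1/36) + (⅖ + 2*(⅒)))² = (36*(-1/36) + (⅖ + ⅕))² = (-1 + ⅗)² = (-⅖)² = 4/25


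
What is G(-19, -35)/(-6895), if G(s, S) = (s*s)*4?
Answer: -1444/6895 ≈ -0.20943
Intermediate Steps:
G(s, S) = 4*s² (G(s, S) = s²*4 = 4*s²)
G(-19, -35)/(-6895) = (4*(-19)²)/(-6895) = (4*361)*(-1/6895) = 1444*(-1/6895) = -1444/6895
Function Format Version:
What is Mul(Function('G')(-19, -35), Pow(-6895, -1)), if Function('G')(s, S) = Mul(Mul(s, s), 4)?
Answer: Rational(-1444, 6895) ≈ -0.20943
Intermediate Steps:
Function('G')(s, S) = Mul(4, Pow(s, 2)) (Function('G')(s, S) = Mul(Pow(s, 2), 4) = Mul(4, Pow(s, 2)))
Mul(Function('G')(-19, -35), Pow(-6895, -1)) = Mul(Mul(4, Pow(-19, 2)), Pow(-6895, -1)) = Mul(Mul(4, 361), Rational(-1, 6895)) = Mul(1444, Rational(-1, 6895)) = Rational(-1444, 6895)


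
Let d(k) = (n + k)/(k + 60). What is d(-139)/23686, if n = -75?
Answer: 107/935597 ≈ 0.00011437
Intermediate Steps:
d(k) = (-75 + k)/(60 + k) (d(k) = (-75 + k)/(k + 60) = (-75 + k)/(60 + k))
d(-139)/23686 = ((-75 - 139)/(60 - 139))/23686 = (-214/(-79))*(1/23686) = -1/79*(-214)*(1/23686) = (214/79)*(1/23686) = 107/935597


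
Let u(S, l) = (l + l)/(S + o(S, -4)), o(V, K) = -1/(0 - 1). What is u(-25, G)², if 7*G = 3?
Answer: 1/784 ≈ 0.0012755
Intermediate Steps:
G = 3/7 (G = (⅐)*3 = 3/7 ≈ 0.42857)
o(V, K) = 1 (o(V, K) = -1/(-1) = -1*(-1) = 1)
u(S, l) = 2*l/(1 + S) (u(S, l) = (l + l)/(S + 1) = (2*l)/(1 + S) = 2*l/(1 + S))
u(-25, G)² = (2*(3/7)/(1 - 25))² = (2*(3/7)/(-24))² = (2*(3/7)*(-1/24))² = (-1/28)² = 1/784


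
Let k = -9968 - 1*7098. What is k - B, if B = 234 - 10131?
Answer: -7169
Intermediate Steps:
k = -17066 (k = -9968 - 7098 = -17066)
B = -9897
k - B = -17066 - 1*(-9897) = -17066 + 9897 = -7169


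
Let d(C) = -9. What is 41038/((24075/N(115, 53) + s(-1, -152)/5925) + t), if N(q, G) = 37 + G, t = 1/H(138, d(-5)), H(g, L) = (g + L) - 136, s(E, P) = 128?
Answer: 200241300/1304651 ≈ 153.48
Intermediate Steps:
H(g, L) = -136 + L + g (H(g, L) = (L + g) - 136 = -136 + L + g)
t = -1/7 (t = 1/(-136 - 9 + 138) = 1/(-7) = -1/7 ≈ -0.14286)
41038/((24075/N(115, 53) + s(-1, -152)/5925) + t) = 41038/((24075/(37 + 53) + 128/5925) - 1/7) = 41038/((24075/90 + 128*(1/5925)) - 1/7) = 41038/((24075*(1/90) + 128/5925) - 1/7) = 41038/((535/2 + 128/5925) - 1/7) = 41038/(3170131/11850 - 1/7) = 41038/(22179067/82950) = 41038*(82950/22179067) = 200241300/1304651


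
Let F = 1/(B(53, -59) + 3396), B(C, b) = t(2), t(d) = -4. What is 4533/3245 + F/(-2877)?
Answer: 44236564627/31667254080 ≈ 1.3969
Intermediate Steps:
B(C, b) = -4
F = 1/3392 (F = 1/(-4 + 3396) = 1/3392 ≈ 0.00029481)
4533/3245 + F/(-2877) = 4533/3245 + (1/3392)/(-2877) = 4533*(1/3245) + (1/3392)*(-1/2877) = 4533/3245 - 1/9758784 = 44236564627/31667254080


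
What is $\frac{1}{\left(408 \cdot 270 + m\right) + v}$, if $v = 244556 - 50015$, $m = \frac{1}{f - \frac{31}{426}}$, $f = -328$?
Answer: $\frac{139759}{42584706633} \approx 3.2819 \cdot 10^{-6}$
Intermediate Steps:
$m = - \frac{426}{139759}$ ($m = \frac{1}{-328 - \frac{31}{426}} = \frac{1}{- \frac{139759}{426}} = - \frac{426}{139759} \approx -0.0030481$)
$v = 194541$
$\frac{1}{\left(408 \cdot 270 + m\right) + v} = \frac{1}{\left(408 \cdot 270 - \frac{426}{139759}\right) + 194541} = \frac{1}{\left(110160 - \frac{426}{139759}\right) + 194541} = \frac{1}{\frac{15395851014}{139759} + 194541} = \frac{1}{\frac{42584706633}{139759}} = \frac{139759}{42584706633}$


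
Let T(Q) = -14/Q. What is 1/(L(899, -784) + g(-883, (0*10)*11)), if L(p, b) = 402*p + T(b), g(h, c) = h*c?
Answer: 56/20238289 ≈ 2.7670e-6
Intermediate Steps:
g(h, c) = c*h
L(p, b) = -14/b + 402*p (L(p, b) = 402*p - 14/b = -14/b + 402*p)
1/(L(899, -784) + g(-883, (0*10)*11)) = 1/((-14/(-784) + 402*899) + ((0*10)*11)*(-883)) = 1/((-14*(-1/784) + 361398) + (0*11)*(-883)) = 1/((1/56 + 361398) + 0*(-883)) = 1/(20238289/56 + 0) = 1/(20238289/56) = 56/20238289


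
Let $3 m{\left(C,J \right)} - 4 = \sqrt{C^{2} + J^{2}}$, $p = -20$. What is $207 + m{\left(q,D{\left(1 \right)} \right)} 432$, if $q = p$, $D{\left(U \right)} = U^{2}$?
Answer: $783 + 144 \sqrt{401} \approx 3666.6$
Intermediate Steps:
$q = -20$
$m{\left(C,J \right)} = \frac{4}{3} + \frac{\sqrt{C^{2} + J^{2}}}{3}$
$207 + m{\left(q,D{\left(1 \right)} \right)} 432 = 207 + \left(\frac{4}{3} + \frac{\sqrt{\left(-20\right)^{2} + \left(1^{2}\right)^{2}}}{3}\right) 432 = 207 + \left(\frac{4}{3} + \frac{\sqrt{400 + 1^{2}}}{3}\right) 432 = 207 + \left(\frac{4}{3} + \frac{\sqrt{400 + 1}}{3}\right) 432 = 207 + \left(\frac{4}{3} + \frac{\sqrt{401}}{3}\right) 432 = 207 + \left(576 + 144 \sqrt{401}\right) = 783 + 144 \sqrt{401}$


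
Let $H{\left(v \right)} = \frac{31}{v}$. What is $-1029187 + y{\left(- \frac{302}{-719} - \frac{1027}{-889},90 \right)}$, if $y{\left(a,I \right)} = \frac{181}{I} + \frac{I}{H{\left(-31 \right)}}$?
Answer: $- \frac{92634749}{90} \approx -1.0293 \cdot 10^{6}$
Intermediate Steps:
$y{\left(a,I \right)} = - I + \frac{181}{I}$ ($y{\left(a,I \right)} = \frac{181}{I} + \frac{I}{31 \frac{1}{-31}} = \frac{181}{I} + \frac{I}{31 \left(- \frac{1}{31}\right)} = \frac{181}{I} + \frac{I}{-1} = \frac{181}{I} + I \left(-1\right) = \frac{181}{I} - I = - I + \frac{181}{I}$)
$-1029187 + y{\left(- \frac{302}{-719} - \frac{1027}{-889},90 \right)} = -1029187 + \left(\left(-1\right) 90 + \frac{181}{90}\right) = -1029187 + \left(-90 + 181 \cdot \frac{1}{90}\right) = -1029187 + \left(-90 + \frac{181}{90}\right) = -1029187 - \frac{7919}{90} = - \frac{92634749}{90}$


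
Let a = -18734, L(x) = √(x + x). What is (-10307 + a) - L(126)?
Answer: -29041 - 6*√7 ≈ -29057.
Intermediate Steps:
L(x) = √2*√x (L(x) = √(2*x) = √2*√x)
(-10307 + a) - L(126) = (-10307 - 18734) - √2*√126 = -29041 - √2*3*√14 = -29041 - 6*√7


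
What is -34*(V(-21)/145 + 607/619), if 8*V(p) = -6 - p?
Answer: -2425577/71804 ≈ -33.781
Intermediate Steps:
V(p) = -¾ - p/8 (V(p) = (-6 - p)/8 = -¾ - p/8)
-34*(V(-21)/145 + 607/619) = -34*((-¾ - ⅛*(-21))/145 + 607/619) = -34*((-¾ + 21/8)*(1/145) + 607*(1/619)) = -34*((15/8)*(1/145) + 607/619) = -34*(3/232 + 607/619) = -34*142681/143608 = -2425577/71804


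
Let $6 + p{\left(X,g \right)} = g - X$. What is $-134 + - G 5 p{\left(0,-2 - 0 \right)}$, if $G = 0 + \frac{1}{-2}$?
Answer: $-154$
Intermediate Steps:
$G = - \frac{1}{2}$ ($G = 0 - \frac{1}{2} = - \frac{1}{2} \approx -0.5$)
$p{\left(X,g \right)} = -6 + g - X$ ($p{\left(X,g \right)} = -6 - \left(X - g\right) = -6 + g - X$)
$-134 + - G 5 p{\left(0,-2 - 0 \right)} = -134 + \left(-1\right) \left(- \frac{1}{2}\right) 5 \left(-6 - 2 - 0\right) = -134 + \frac{1}{2} \cdot 5 \left(-6 + \left(-2 + 0\right) + 0\right) = -134 + \frac{5 \left(-6 - 2 + 0\right)}{2} = -134 + \frac{5}{2} \left(-8\right) = -134 - 20 = -154$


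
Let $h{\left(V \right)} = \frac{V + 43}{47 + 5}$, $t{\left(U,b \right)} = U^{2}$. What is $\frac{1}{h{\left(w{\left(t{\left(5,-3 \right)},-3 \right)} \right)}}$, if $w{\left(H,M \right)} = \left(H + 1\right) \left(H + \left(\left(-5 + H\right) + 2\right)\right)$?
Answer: $\frac{52}{1265} \approx 0.041107$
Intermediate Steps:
$w{\left(H,M \right)} = \left(1 + H\right) \left(-3 + 2 H\right)$ ($w{\left(H,M \right)} = \left(1 + H\right) \left(H + \left(-3 + H\right)\right) = \left(1 + H\right) \left(-3 + 2 H\right)$)
$h{\left(V \right)} = \frac{43}{52} + \frac{V}{52}$ ($h{\left(V \right)} = \frac{43 + V}{52} = \left(43 + V\right) \frac{1}{52} = \frac{43}{52} + \frac{V}{52}$)
$\frac{1}{h{\left(w{\left(t{\left(5,-3 \right)},-3 \right)} \right)}} = \frac{1}{\frac{43}{52} + \frac{-3 - 5^{2} + 2 \left(5^{2}\right)^{2}}{52}} = \frac{1}{\frac{43}{52} + \frac{-3 - 25 + 2 \cdot 25^{2}}{52}} = \frac{1}{\frac{43}{52} + \frac{-3 - 25 + 2 \cdot 625}{52}} = \frac{1}{\frac{43}{52} + \frac{-3 - 25 + 1250}{52}} = \frac{1}{\frac{43}{52} + \frac{1}{52} \cdot 1222} = \frac{1}{\frac{43}{52} + \frac{47}{2}} = \frac{1}{\frac{1265}{52}} = \frac{52}{1265}$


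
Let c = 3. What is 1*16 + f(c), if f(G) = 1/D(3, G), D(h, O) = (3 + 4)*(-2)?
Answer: 223/14 ≈ 15.929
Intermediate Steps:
D(h, O) = -14 (D(h, O) = 7*(-2) = -14)
f(G) = -1/14 (f(G) = 1/(-14) = -1/14)
1*16 + f(c) = 1*16 - 1/14 = 16 - 1/14 = 223/14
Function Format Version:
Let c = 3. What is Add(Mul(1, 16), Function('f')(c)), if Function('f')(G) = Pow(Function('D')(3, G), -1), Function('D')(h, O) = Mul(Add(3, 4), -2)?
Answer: Rational(223, 14) ≈ 15.929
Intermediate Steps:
Function('D')(h, O) = -14 (Function('D')(h, O) = Mul(7, -2) = -14)
Function('f')(G) = Rational(-1, 14) (Function('f')(G) = Pow(-14, -1) = Rational(-1, 14))
Add(Mul(1, 16), Function('f')(c)) = Add(Mul(1, 16), Rational(-1, 14)) = Add(16, Rational(-1, 14)) = Rational(223, 14)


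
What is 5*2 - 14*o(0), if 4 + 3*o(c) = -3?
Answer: 128/3 ≈ 42.667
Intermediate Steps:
o(c) = -7/3 (o(c) = -4/3 + (⅓)*(-3) = -4/3 - 1 = -7/3)
5*2 - 14*o(0) = 5*2 - 14*(-7/3) = 10 + 98/3 = 128/3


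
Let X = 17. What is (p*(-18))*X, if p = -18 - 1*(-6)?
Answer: 3672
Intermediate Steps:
p = -12 (p = -18 + 6 = -12)
(p*(-18))*X = -12*(-18)*17 = 216*17 = 3672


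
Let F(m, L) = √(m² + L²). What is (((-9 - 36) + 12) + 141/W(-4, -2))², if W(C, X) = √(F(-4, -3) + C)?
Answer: 11664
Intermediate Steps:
F(m, L) = √(L² + m²)
W(C, X) = √(5 + C) (W(C, X) = √(√((-3)² + (-4)²) + C) = √(√(9 + 16) + C) = √(√25 + C) = √(5 + C))
(((-9 - 36) + 12) + 141/W(-4, -2))² = (((-9 - 36) + 12) + 141/(√(5 - 4)))² = ((-45 + 12) + 141/(√1))² = (-33 + 141/1)² = (-33 + 141*1)² = (-33 + 141)² = 108² = 11664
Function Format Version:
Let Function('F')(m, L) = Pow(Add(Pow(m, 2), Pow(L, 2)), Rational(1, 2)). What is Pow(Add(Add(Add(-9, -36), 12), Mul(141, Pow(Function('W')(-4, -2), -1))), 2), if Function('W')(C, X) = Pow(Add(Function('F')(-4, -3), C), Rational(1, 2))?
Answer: 11664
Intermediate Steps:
Function('F')(m, L) = Pow(Add(Pow(L, 2), Pow(m, 2)), Rational(1, 2))
Function('W')(C, X) = Pow(Add(5, C), Rational(1, 2)) (Function('W')(C, X) = Pow(Add(Pow(Add(Pow(-3, 2), Pow(-4, 2)), Rational(1, 2)), C), Rational(1, 2)) = Pow(Add(Pow(Add(9, 16), Rational(1, 2)), C), Rational(1, 2)) = Pow(Add(Pow(25, Rational(1, 2)), C), Rational(1, 2)) = Pow(Add(5, C), Rational(1, 2)))
Pow(Add(Add(Add(-9, -36), 12), Mul(141, Pow(Function('W')(-4, -2), -1))), 2) = Pow(Add(Add(Add(-9, -36), 12), Mul(141, Pow(Pow(Add(5, -4), Rational(1, 2)), -1))), 2) = Pow(Add(Add(-45, 12), Mul(141, Pow(Pow(1, Rational(1, 2)), -1))), 2) = Pow(Add(-33, Mul(141, Pow(1, -1))), 2) = Pow(Add(-33, Mul(141, 1)), 2) = Pow(Add(-33, 141), 2) = Pow(108, 2) = 11664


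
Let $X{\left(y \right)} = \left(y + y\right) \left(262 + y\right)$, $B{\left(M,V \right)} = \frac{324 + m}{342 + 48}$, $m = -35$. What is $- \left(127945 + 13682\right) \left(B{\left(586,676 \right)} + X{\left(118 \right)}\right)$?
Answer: $- \frac{1651157860201}{130} \approx -1.2701 \cdot 10^{10}$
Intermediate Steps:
$B{\left(M,V \right)} = \frac{289}{390}$ ($B{\left(M,V \right)} = \frac{324 - 35}{342 + 48} = \frac{289}{390}$)
$X{\left(y \right)} = 2 y \left(262 + y\right)$
$- \left(127945 + 13682\right) \left(B{\left(586,676 \right)} + X{\left(118 \right)}\right) = - \left(127945 + 13682\right) \left(\frac{289}{390} + 2 \cdot 118 \left(262 + 118\right)\right) = - 141627 \left(\frac{289}{390} + 2 \cdot 118 \cdot 380\right) = - 141627 \left(\frac{289}{390} + 89680\right) = - \frac{141627 \cdot 34975489}{390} = \left(-1\right) \frac{1651157860201}{130} = - \frac{1651157860201}{130}$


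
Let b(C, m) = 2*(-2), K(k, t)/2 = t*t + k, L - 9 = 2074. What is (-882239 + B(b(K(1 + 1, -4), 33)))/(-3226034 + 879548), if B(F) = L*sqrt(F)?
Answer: 882239/2346486 - 2083*I/1173243 ≈ 0.37598 - 0.0017754*I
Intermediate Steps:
L = 2083 (L = 9 + 2074 = 2083)
K(k, t) = 2*k + 2*t**2 (K(k, t) = 2*(t*t + k) = 2*(t**2 + k) = 2*(k + t**2) = 2*k + 2*t**2)
b(C, m) = -4
B(F) = 2083*sqrt(F)
(-882239 + B(b(K(1 + 1, -4), 33)))/(-3226034 + 879548) = (-882239 + 2083*sqrt(-4))/(-3226034 + 879548) = (-882239 + 2083*(2*I))/(-2346486) = (-882239 + 4166*I)*(-1/2346486) = 882239/2346486 - 2083*I/1173243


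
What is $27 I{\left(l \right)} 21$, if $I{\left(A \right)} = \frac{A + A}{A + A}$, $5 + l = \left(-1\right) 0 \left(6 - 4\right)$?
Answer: $567$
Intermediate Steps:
$l = -5$ ($l = -5 + \left(-1\right) 0 \left(6 - 4\right) = -5 + 0 \cdot 2 = -5 + 0 = -5$)
$I{\left(A \right)} = 1$ ($I{\left(A \right)} = \frac{2 A}{2 A} = 2 A \frac{1}{2 A} = 1$)
$27 I{\left(l \right)} 21 = 27 \cdot 1 \cdot 21 = 27 \cdot 21 = 567$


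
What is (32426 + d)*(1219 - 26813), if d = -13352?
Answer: -488179956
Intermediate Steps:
(32426 + d)*(1219 - 26813) = (32426 - 13352)*(1219 - 26813) = 19074*(-25594) = -488179956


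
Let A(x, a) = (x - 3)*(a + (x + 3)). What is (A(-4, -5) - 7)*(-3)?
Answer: -105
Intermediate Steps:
A(x, a) = (-3 + x)*(3 + a + x) (A(x, a) = (-3 + x)*(a + (3 + x)) = (-3 + x)*(3 + a + x))
(A(-4, -5) - 7)*(-3) = ((-9 + (-4)² - 3*(-5) - 5*(-4)) - 7)*(-3) = ((-9 + 16 + 15 + 20) - 7)*(-3) = (42 - 7)*(-3) = 35*(-3) = -105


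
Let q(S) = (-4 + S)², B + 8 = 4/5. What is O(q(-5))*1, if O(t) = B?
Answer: -36/5 ≈ -7.2000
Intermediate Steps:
B = -36/5 (B = -8 + 4/5 = -8 + 4*(⅕) = -8 + ⅘ = -36/5 ≈ -7.2000)
O(t) = -36/5
O(q(-5))*1 = -36/5*1 = -36/5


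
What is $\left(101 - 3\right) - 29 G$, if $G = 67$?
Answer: $-1845$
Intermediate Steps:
$\left(101 - 3\right) - 29 G = \left(101 - 3\right) - 1943 = 98 - 1943 = -1845$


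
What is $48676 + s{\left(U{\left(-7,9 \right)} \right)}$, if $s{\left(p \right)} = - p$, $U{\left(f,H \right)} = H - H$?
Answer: $48676$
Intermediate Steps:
$U{\left(f,H \right)} = 0$
$48676 + s{\left(U{\left(-7,9 \right)} \right)} = 48676 - 0 = 48676 + 0 = 48676$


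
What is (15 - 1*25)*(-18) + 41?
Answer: 221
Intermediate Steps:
(15 - 1*25)*(-18) + 41 = (15 - 25)*(-18) + 41 = -10*(-18) + 41 = 180 + 41 = 221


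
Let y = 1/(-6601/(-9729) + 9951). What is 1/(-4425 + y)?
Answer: -4209560/18627302577 ≈ -0.00022599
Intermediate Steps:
y = 423/4209560 (y = 1/(-6601*(-1/9729) + 9951) = 1/(287/423 + 9951) = 1/(4209560/423) = 423/4209560 ≈ 0.00010049)
1/(-4425 + y) = 1/(-4425 + 423/4209560) = 1/(-18627302577/4209560) = -4209560/18627302577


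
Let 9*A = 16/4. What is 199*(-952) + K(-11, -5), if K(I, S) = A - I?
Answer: -1704929/9 ≈ -1.8944e+5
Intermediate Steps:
A = 4/9 (A = (16/4)/9 = (16*(¼))/9 = (⅑)*4 = 4/9 ≈ 0.44444)
K(I, S) = 4/9 - I
199*(-952) + K(-11, -5) = 199*(-952) + (4/9 - 1*(-11)) = -189448 + (4/9 + 11) = -189448 + 103/9 = -1704929/9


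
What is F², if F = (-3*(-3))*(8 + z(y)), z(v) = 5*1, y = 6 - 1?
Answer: 13689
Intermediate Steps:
y = 5
z(v) = 5
F = 117 (F = (-3*(-3))*(8 + 5) = 9*13 = 117)
F² = 117² = 13689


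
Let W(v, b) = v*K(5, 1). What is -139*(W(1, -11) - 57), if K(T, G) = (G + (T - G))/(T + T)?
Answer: 15707/2 ≈ 7853.5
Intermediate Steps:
K(T, G) = 1/2 (K(T, G) = T/((2*T)) = T*(1/(2*T)) = 1/2)
W(v, b) = v/2 (W(v, b) = v*(1/2) = v/2)
-139*(W(1, -11) - 57) = -139*((1/2)*1 - 57) = -139*(1/2 - 57) = -139*(-113/2) = 15707/2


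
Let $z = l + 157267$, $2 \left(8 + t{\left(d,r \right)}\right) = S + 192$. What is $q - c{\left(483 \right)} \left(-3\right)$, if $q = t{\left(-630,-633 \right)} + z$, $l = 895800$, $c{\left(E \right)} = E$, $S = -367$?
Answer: $\frac{2108841}{2} \approx 1.0544 \cdot 10^{6}$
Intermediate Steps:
$t{\left(d,r \right)} = - \frac{191}{2}$ ($t{\left(d,r \right)} = -8 + \frac{-367 + 192}{2} = -8 + \frac{1}{2} \left(-175\right) = -8 - \frac{175}{2} = - \frac{191}{2}$)
$z = 1053067$ ($z = 895800 + 157267 = 1053067$)
$q = \frac{2105943}{2}$ ($q = - \frac{191}{2} + 1053067 = \frac{2105943}{2} \approx 1.053 \cdot 10^{6}$)
$q - c{\left(483 \right)} \left(-3\right) = \frac{2105943}{2} - 483 \left(-3\right) = \frac{2105943}{2} - -1449 = \frac{2105943}{2} + 1449 = \frac{2108841}{2}$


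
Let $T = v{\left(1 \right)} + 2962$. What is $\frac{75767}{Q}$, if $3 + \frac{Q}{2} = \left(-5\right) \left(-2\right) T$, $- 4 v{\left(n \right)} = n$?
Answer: $\frac{75767}{59229} \approx 1.2792$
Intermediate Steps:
$v{\left(n \right)} = - \frac{n}{4}$
$T = \frac{11847}{4}$ ($T = \left(- \frac{1}{4}\right) 1 + 2962 = - \frac{1}{4} + 2962 = \frac{11847}{4} \approx 2961.8$)
$Q = 59229$ ($Q = -6 + 2 \left(-5\right) \left(-2\right) \frac{11847}{4} = -6 + 2 \cdot 10 \cdot \frac{11847}{4} = -6 + 2 \cdot \frac{59235}{2} = -6 + 59235 = 59229$)
$\frac{75767}{Q} = \frac{75767}{59229}$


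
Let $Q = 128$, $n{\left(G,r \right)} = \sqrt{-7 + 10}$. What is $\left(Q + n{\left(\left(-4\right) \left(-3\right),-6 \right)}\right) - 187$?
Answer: $-59 + \sqrt{3} \approx -57.268$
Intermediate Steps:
$n{\left(G,r \right)} = \sqrt{3}$
$\left(Q + n{\left(\left(-4\right) \left(-3\right),-6 \right)}\right) - 187 = \left(128 + \sqrt{3}\right) - 187 = -59 + \sqrt{3}$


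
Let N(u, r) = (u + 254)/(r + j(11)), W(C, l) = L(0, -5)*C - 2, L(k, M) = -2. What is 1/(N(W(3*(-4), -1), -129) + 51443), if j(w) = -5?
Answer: 67/3446543 ≈ 1.9440e-5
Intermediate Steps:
W(C, l) = -2 - 2*C (W(C, l) = -2*C - 2 = -2 - 2*C)
N(u, r) = (254 + u)/(-5 + r) (N(u, r) = (u + 254)/(r - 5) = (254 + u)/(-5 + r))
1/(N(W(3*(-4), -1), -129) + 51443) = 1/((254 + (-2 - 6*(-4)))/(-5 - 129) + 51443) = 1/((254 + (-2 - 2*(-12)))/(-134) + 51443) = 1/(-(254 + (-2 + 24))/134 + 51443) = 1/(-(254 + 22)/134 + 51443) = 1/(-1/134*276 + 51443) = 1/(-138/67 + 51443) = 1/(3446543/67) = 67/3446543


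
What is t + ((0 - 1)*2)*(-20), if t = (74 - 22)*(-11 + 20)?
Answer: 508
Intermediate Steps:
t = 468 (t = 52*9 = 468)
t + ((0 - 1)*2)*(-20) = 468 + ((0 - 1)*2)*(-20) = 468 - 1*2*(-20) = 468 - 2*(-20) = 468 + 40 = 508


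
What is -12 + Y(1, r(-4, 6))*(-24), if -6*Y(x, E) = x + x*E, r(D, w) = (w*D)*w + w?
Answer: -560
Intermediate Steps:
r(D, w) = w + D*w**2 (r(D, w) = (D*w)*w + w = D*w**2 + w = w + D*w**2)
Y(x, E) = -x/6 - E*x/6 (Y(x, E) = -(x + x*E)/6 = -(x + E*x)/6 = -x/6 - E*x/6)
-12 + Y(1, r(-4, 6))*(-24) = -12 - 1/6*1*(1 + 6*(1 - 4*6))*(-24) = -12 - 1/6*1*(1 + 6*(1 - 24))*(-24) = -12 - 1/6*1*(1 + 6*(-23))*(-24) = -12 - 1/6*1*(1 - 138)*(-24) = -12 - 1/6*1*(-137)*(-24) = -12 + (137/6)*(-24) = -12 - 548 = -560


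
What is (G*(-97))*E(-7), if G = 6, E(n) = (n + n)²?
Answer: -114072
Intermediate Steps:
E(n) = 4*n² (E(n) = (2*n)² = 4*n²)
(G*(-97))*E(-7) = (6*(-97))*(4*(-7)²) = -2328*49 = -582*196 = -114072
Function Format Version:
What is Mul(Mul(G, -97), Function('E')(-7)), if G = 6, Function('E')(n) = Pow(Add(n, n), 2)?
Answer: -114072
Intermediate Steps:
Function('E')(n) = Mul(4, Pow(n, 2)) (Function('E')(n) = Pow(Mul(2, n), 2) = Mul(4, Pow(n, 2)))
Mul(Mul(G, -97), Function('E')(-7)) = Mul(Mul(6, -97), Mul(4, Pow(-7, 2))) = Mul(-582, Mul(4, 49)) = Mul(-582, 196) = -114072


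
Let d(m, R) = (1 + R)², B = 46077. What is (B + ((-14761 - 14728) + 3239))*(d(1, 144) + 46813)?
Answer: 1345024026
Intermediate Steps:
(B + ((-14761 - 14728) + 3239))*(d(1, 144) + 46813) = (46077 + ((-14761 - 14728) + 3239))*((1 + 144)² + 46813) = (46077 + (-29489 + 3239))*(145² + 46813) = (46077 - 26250)*(21025 + 46813) = 19827*67838 = 1345024026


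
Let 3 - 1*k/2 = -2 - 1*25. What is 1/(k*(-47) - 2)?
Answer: -1/2822 ≈ -0.00035436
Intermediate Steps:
k = 60 (k = 6 - 2*(-2 - 1*25) = 6 - 2*(-2 - 25) = 6 - 2*(-27) = 6 + 54 = 60)
1/(k*(-47) - 2) = 1/(60*(-47) - 2) = 1/(-2820 - 2) = 1/(-2822) = -1/2822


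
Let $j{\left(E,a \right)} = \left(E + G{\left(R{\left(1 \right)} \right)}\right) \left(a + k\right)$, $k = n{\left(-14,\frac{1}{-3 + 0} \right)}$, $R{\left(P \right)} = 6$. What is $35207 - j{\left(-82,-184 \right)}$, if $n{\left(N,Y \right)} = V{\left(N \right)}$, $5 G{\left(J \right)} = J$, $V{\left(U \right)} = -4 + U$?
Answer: $\frac{94427}{5} \approx 18885.0$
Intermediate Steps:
$G{\left(J \right)} = \frac{J}{5}$
$n{\left(N,Y \right)} = -4 + N$
$k = -18$ ($k = -4 - 14 = -18$)
$j{\left(E,a \right)} = \left(-18 + a\right) \left(\frac{6}{5} + E\right)$ ($j{\left(E,a \right)} = \left(E + \frac{1}{5} \cdot 6\right) \left(a - 18\right) = \left(E + \frac{6}{5}\right) \left(-18 + a\right) = \left(\frac{6}{5} + E\right) \left(-18 + a\right) = \left(-18 + a\right) \left(\frac{6}{5} + E\right)$)
$35207 - j{\left(-82,-184 \right)} = 35207 - \left(- \frac{108}{5} - -1476 + \frac{6}{5} \left(-184\right) - -15088\right) = 35207 - \left(- \frac{108}{5} + 1476 - \frac{1104}{5} + 15088\right) = 35207 - \frac{81608}{5} = \frac{94427}{5}$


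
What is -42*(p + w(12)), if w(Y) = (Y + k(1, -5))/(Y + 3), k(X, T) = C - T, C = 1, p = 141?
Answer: -29862/5 ≈ -5972.4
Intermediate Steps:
k(X, T) = 1 - T
w(Y) = (6 + Y)/(3 + Y) (w(Y) = (Y + (1 - 1*(-5)))/(Y + 3) = (Y + (1 + 5))/(3 + Y) = (Y + 6)/(3 + Y) = (6 + Y)/(3 + Y))
-42*(p + w(12)) = -42*(141 + (6 + 12)/(3 + 12)) = -42*(141 + 18/15) = -42*(141 + (1/15)*18) = -42*(141 + 6/5) = -42*711/5 = -29862/5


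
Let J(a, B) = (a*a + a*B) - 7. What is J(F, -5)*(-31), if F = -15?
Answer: -9083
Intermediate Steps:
J(a, B) = -7 + a² + B*a (J(a, B) = (a² + B*a) - 7 = -7 + a² + B*a)
J(F, -5)*(-31) = (-7 + (-15)² - 5*(-15))*(-31) = (-7 + 225 + 75)*(-31) = 293*(-31) = -9083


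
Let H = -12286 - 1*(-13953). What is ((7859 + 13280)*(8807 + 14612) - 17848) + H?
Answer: 495038060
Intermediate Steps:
H = 1667 (H = -12286 + 13953 = 1667)
((7859 + 13280)*(8807 + 14612) - 17848) + H = ((7859 + 13280)*(8807 + 14612) - 17848) + 1667 = (21139*23419 - 17848) + 1667 = (495054241 - 17848) + 1667 = 495036393 + 1667 = 495038060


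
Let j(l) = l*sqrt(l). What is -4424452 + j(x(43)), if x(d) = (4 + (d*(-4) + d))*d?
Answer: -4424452 - 26875*I*sqrt(215) ≈ -4.4244e+6 - 3.9407e+5*I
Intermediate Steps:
x(d) = d*(4 - 3*d) (x(d) = (4 + (-4*d + d))*d = (4 - 3*d)*d = d*(4 - 3*d))
j(l) = l**(3/2)
-4424452 + j(x(43)) = -4424452 + (43*(4 - 3*43))**(3/2) = -4424452 + (43*(4 - 129))**(3/2) = -4424452 + (43*(-125))**(3/2) = -4424452 + (-5375)**(3/2) = -4424452 - 26875*I*sqrt(215)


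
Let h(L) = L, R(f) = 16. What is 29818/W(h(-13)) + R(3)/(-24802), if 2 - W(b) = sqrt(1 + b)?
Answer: 184886477/49604 + 14909*I*sqrt(3)/4 ≈ 3727.3 + 6455.8*I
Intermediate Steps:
W(b) = 2 - sqrt(1 + b)
29818/W(h(-13)) + R(3)/(-24802) = 29818/(2 - sqrt(1 - 13)) + 16/(-24802) = 29818/(2 - sqrt(-12)) + 16*(-1/24802) = 29818/(2 - 2*I*sqrt(3)) - 8/12401 = -8/12401 + 29818/(2 - 2*I*sqrt(3))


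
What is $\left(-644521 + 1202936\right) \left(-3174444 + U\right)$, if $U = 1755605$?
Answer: $-792300980185$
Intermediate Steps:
$\left(-644521 + 1202936\right) \left(-3174444 + U\right) = \left(-644521 + 1202936\right) \left(-3174444 + 1755605\right) = 558415 \left(-1418839\right) = -792300980185$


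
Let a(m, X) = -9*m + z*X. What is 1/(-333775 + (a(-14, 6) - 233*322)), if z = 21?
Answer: -1/408549 ≈ -2.4477e-6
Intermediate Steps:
a(m, X) = -9*m + 21*X
1/(-333775 + (a(-14, 6) - 233*322)) = 1/(-333775 + ((-9*(-14) + 21*6) - 233*322)) = 1/(-333775 + ((126 + 126) - 75026)) = 1/(-333775 + (252 - 75026)) = 1/(-333775 - 74774) = 1/(-408549) = -1/408549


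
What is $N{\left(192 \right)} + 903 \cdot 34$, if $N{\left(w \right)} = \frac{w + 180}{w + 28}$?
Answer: $\frac{1688703}{55} \approx 30704.0$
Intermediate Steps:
$N{\left(w \right)} = \frac{180 + w}{28 + w}$
$N{\left(192 \right)} + 903 \cdot 34 = \frac{180 + 192}{28 + 192} + 903 \cdot 34 = \frac{1}{220} \cdot 372 + 30702 = \frac{93}{55} + 30702 = \frac{1688703}{55}$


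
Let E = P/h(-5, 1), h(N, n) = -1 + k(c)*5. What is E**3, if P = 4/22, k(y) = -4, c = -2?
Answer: -8/12326391 ≈ -6.4901e-7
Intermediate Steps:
h(N, n) = -21 (h(N, n) = -1 - 4*5 = -1 - 20 = -21)
P = 2/11 (P = 4*(1/22) = 2/11 ≈ 0.18182)
E = -2/231 (E = (2/11)/(-21) = (2/11)*(-1/21) = -2/231 ≈ -0.0086580)
E**3 = (-2/231)**3 = -8/12326391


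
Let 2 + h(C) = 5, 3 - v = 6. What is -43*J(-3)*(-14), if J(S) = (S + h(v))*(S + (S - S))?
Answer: 0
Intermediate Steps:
v = -3 (v = 3 - 1*6 = 3 - 6 = -3)
h(C) = 3 (h(C) = -2 + 5 = 3)
J(S) = S*(3 + S) (J(S) = (S + 3)*(S + (S - S)) = (3 + S)*(S + 0) = (3 + S)*S = S*(3 + S))
-43*J(-3)*(-14) = -(-129)*(3 - 3)*(-14) = -(-129)*0*(-14) = -43*0*(-14) = 0*(-14) = 0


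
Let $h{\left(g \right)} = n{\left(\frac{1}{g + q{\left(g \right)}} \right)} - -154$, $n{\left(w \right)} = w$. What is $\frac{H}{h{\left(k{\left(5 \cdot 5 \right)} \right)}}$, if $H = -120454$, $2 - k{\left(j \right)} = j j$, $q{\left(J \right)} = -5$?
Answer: $- \frac{75645112}{96711} \approx -782.18$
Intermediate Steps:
$k{\left(j \right)} = 2 - j^{2}$ ($k{\left(j \right)} = 2 - j j = 2 - j^{2}$)
$h{\left(g \right)} = 154 + \frac{1}{-5 + g}$ ($h{\left(g \right)} = \frac{1}{g - 5} - -154 = \frac{1}{-5 + g} + 154 = 154 + \frac{1}{-5 + g}$)
$\frac{H}{h{\left(k{\left(5 \cdot 5 \right)} \right)}} = - \frac{120454}{\frac{1}{-5 + \left(2 - \left(5 \cdot 5\right)^{2}\right)} \left(-769 + 154 \left(2 - \left(5 \cdot 5\right)^{2}\right)\right)} = - \frac{120454}{\frac{1}{-5 + \left(2 - 25^{2}\right)} \left(-769 + 154 \left(2 - 25^{2}\right)\right)} = - \frac{120454}{\frac{1}{-5 + \left(2 - 625\right)} \left(-769 + 154 \left(2 - 625\right)\right)} = - \frac{120454}{\frac{1}{-5 - 623} \left(-769 + 154 \left(-623\right)\right)} = - \frac{120454}{\frac{1}{-628} \left(-769 - 95942\right)} = - \frac{120454}{\left(- \frac{1}{628}\right) \left(-96711\right)} = - \frac{120454}{\frac{96711}{628}} = \left(-120454\right) \frac{628}{96711} = - \frac{75645112}{96711}$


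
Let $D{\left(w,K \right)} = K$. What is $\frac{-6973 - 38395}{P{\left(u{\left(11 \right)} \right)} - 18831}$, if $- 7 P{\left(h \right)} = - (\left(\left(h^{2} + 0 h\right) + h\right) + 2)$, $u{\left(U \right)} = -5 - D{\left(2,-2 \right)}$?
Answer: $\frac{317576}{131809} \approx 2.4094$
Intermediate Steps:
$u{\left(U \right)} = -3$ ($u{\left(U \right)} = -5 - -2 = -5 + 2 = -3$)
$P{\left(h \right)} = \frac{2}{7} + \frac{h}{7} + \frac{h^{2}}{7}$ ($P{\left(h \right)} = - \frac{\left(-1\right) \left(\left(\left(h^{2} + 0 h\right) + h\right) + 2\right)}{7} = - \frac{\left(-1\right) \left(\left(\left(h^{2} + 0\right) + h\right) + 2\right)}{7} = - \frac{\left(-1\right) \left(\left(h^{2} + h\right) + 2\right)}{7} = - \frac{\left(-1\right) \left(\left(h + h^{2}\right) + 2\right)}{7} = - \frac{\left(-1\right) \left(2 + h + h^{2}\right)}{7} = - \frac{-2 - h - h^{2}}{7} = \frac{2}{7} + \frac{h}{7} + \frac{h^{2}}{7}$)
$\frac{-6973 - 38395}{P{\left(u{\left(11 \right)} \right)} - 18831} = \frac{-6973 - 38395}{\left(\frac{2}{7} + \frac{1}{7} \left(-3\right) + \frac{\left(-3\right)^{2}}{7}\right) - 18831} = - \frac{45368}{\left(\frac{2}{7} - \frac{3}{7} + \frac{1}{7} \cdot 9\right) - 18831} = - \frac{45368}{\left(\frac{2}{7} - \frac{3}{7} + \frac{9}{7}\right) - 18831} = - \frac{45368}{\frac{8}{7} - 18831} = - \frac{45368}{- \frac{131809}{7}} = \left(-45368\right) \left(- \frac{7}{131809}\right) = \frac{317576}{131809}$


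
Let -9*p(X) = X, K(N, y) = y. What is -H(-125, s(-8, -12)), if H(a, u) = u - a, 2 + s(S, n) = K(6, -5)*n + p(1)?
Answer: -1646/9 ≈ -182.89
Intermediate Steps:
p(X) = -X/9
s(S, n) = -19/9 - 5*n (s(S, n) = -2 + (-5*n - ⅑*1) = -2 + (-5*n - ⅑) = -2 + (-⅑ - 5*n) = -19/9 - 5*n)
-H(-125, s(-8, -12)) = -((-19/9 - 5*(-12)) - 1*(-125)) = -((-19/9 + 60) + 125) = -(521/9 + 125) = -1*1646/9 = -1646/9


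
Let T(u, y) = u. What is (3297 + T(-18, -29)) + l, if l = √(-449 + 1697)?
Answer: 3279 + 4*√78 ≈ 3314.3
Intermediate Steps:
l = 4*√78 (l = √1248 = 4*√78 ≈ 35.327)
(3297 + T(-18, -29)) + l = (3297 - 18) + 4*√78 = 3279 + 4*√78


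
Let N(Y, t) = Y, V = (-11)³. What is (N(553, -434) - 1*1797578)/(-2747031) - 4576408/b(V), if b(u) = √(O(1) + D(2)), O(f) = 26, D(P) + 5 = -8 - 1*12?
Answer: -12571532847623/2747031 ≈ -4.5764e+6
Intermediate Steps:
D(P) = -25 (D(P) = -5 + (-8 - 1*12) = -5 + (-8 - 12) = -5 - 20 = -25)
V = -1331
b(u) = 1 (b(u) = √(26 - 25) = √1 = 1)
(N(553, -434) - 1*1797578)/(-2747031) - 4576408/b(V) = (553 - 1*1797578)/(-2747031) - 4576408/1 = (553 - 1797578)*(-1/2747031) - 4576408*1 = -1797025*(-1/2747031) - 4576408 = 1797025/2747031 - 4576408 = -12571532847623/2747031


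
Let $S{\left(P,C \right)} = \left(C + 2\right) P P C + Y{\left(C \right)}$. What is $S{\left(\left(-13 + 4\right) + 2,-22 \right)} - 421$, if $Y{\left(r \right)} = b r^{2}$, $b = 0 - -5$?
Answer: $23559$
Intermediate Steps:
$b = 5$ ($b = 0 + 5 = 5$)
$Y{\left(r \right)} = 5 r^{2}$
$S{\left(P,C \right)} = 5 C^{2} + C P^{2} \left(2 + C\right)$ ($S{\left(P,C \right)} = \left(C + 2\right) P P C + 5 C^{2} = \left(2 + C\right) P P C + 5 C^{2} = P \left(2 + C\right) P C + 5 C^{2} = P^{2} \left(2 + C\right) C + 5 C^{2} = C P^{2} \left(2 + C\right) + 5 C^{2} = 5 C^{2} + C P^{2} \left(2 + C\right)$)
$S{\left(\left(-13 + 4\right) + 2,-22 \right)} - 421 = - 22 \left(2 \left(\left(-13 + 4\right) + 2\right)^{2} + 5 \left(-22\right) - 22 \left(\left(-13 + 4\right) + 2\right)^{2}\right) - 421 = - 22 \left(2 \left(-9 + 2\right)^{2} - 110 - 22 \left(-9 + 2\right)^{2}\right) - 421 = - 22 \left(2 \left(-7\right)^{2} - 110 - 22 \left(-7\right)^{2}\right) - 421 = - 22 \left(2 \cdot 49 - 110 - 1078\right) - 421 = - 22 \left(98 - 110 - 1078\right) - 421 = \left(-22\right) \left(-1090\right) - 421 = 23980 - 421 = 23559$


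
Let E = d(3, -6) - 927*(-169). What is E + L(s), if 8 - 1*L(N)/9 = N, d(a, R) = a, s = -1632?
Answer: 171426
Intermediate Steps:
L(N) = 72 - 9*N
E = 156666 (E = 3 - 927*(-169) = 3 + 156663 = 156666)
E + L(s) = 156666 + (72 - 9*(-1632)) = 156666 + (72 + 14688) = 156666 + 14760 = 171426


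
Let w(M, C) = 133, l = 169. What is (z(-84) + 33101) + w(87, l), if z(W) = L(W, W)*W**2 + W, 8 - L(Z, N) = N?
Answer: 682302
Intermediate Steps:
L(Z, N) = 8 - N
z(W) = W + W**2*(8 - W) (z(W) = (8 - W)*W**2 + W = W**2*(8 - W) + W = W + W**2*(8 - W))
(z(-84) + 33101) + w(87, l) = (-1*(-84)*(-1 - 84*(-8 - 84)) + 33101) + 133 = (-1*(-84)*(-1 - 84*(-92)) + 33101) + 133 = (-1*(-84)*(-1 + 7728) + 33101) + 133 = (-1*(-84)*7727 + 33101) + 133 = (649068 + 33101) + 133 = 682169 + 133 = 682302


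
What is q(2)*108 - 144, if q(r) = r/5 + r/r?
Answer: 36/5 ≈ 7.2000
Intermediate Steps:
q(r) = 1 + r/5 (q(r) = r*(⅕) + 1 = r/5 + 1 = 1 + r/5)
q(2)*108 - 144 = (1 + (⅕)*2)*108 - 144 = (1 + ⅖)*108 - 144 = (7/5)*108 - 144 = 756/5 - 144 = 36/5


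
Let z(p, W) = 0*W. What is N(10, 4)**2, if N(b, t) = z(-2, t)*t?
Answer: 0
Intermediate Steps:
z(p, W) = 0
N(b, t) = 0 (N(b, t) = 0*t = 0)
N(10, 4)**2 = 0**2 = 0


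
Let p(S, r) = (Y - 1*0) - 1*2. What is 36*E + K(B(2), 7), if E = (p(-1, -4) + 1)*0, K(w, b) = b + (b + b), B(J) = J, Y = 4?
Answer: 21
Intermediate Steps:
K(w, b) = 3*b (K(w, b) = b + 2*b = 3*b)
p(S, r) = 2 (p(S, r) = (4 - 1*0) - 1*2 = (4 + 0) - 2 = 4 - 2 = 2)
E = 0 (E = (2 + 1)*0 = 3*0 = 0)
36*E + K(B(2), 7) = 36*0 + 3*7 = 0 + 21 = 21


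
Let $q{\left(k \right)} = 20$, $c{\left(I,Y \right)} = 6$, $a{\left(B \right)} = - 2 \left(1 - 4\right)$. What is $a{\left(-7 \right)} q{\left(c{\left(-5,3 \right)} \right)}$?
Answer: $120$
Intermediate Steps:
$a{\left(B \right)} = 6$ ($a{\left(B \right)} = \left(-2\right) \left(-3\right) = 6$)
$a{\left(-7 \right)} q{\left(c{\left(-5,3 \right)} \right)} = 6 \cdot 20 = 120$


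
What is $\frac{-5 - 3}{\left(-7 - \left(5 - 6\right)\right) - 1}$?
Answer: $\frac{8}{7} \approx 1.1429$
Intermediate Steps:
$\frac{-5 - 3}{\left(-7 - \left(5 - 6\right)\right) - 1} = - \frac{8}{\left(-7 - \left(5 - 6\right)\right) - 1} = - \frac{8}{\left(-7 - -1\right) - 1} = - \frac{8}{\left(-7 + 1\right) - 1} = - \frac{8}{-6 - 1} = - \frac{8}{-7} = \left(-8\right) \left(- \frac{1}{7}\right) = \frac{8}{7}$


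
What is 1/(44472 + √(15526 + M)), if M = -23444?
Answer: 22236/988883351 - I*√7918/1977766702 ≈ 2.2486e-5 - 4.4992e-8*I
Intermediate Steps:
1/(44472 + √(15526 + M)) = 1/(44472 + √(15526 - 23444)) = 1/(44472 + √(-7918)) = 1/(44472 + I*√7918)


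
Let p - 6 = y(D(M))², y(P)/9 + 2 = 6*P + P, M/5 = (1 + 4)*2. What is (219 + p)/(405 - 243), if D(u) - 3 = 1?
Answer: 6109/18 ≈ 339.39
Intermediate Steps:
M = 50 (M = 5*((1 + 4)*2) = 5*(5*2) = 5*10 = 50)
D(u) = 4 (D(u) = 3 + 1 = 4)
y(P) = -18 + 63*P (y(P) = -18 + 9*(6*P + P) = -18 + 9*(7*P) = -18 + 63*P)
p = 54762 (p = 6 + (-18 + 63*4)² = 6 + (-18 + 252)² = 6 + 234² = 6 + 54756 = 54762)
(219 + p)/(405 - 243) = (219 + 54762)/(405 - 243) = 54981/162 = 54981*(1/162) = 6109/18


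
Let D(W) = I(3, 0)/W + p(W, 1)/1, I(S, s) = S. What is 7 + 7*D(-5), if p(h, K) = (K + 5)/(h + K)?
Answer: -77/10 ≈ -7.7000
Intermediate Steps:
p(h, K) = (5 + K)/(K + h)
D(W) = 3/W + 6/(1 + W) (D(W) = 3/W + ((5 + 1)/(1 + W))/1 = 3/W + (6/(1 + W))*1 = 3/W + 6/(1 + W))
7 + 7*D(-5) = 7 + 7*(3*(1 + 3*(-5))/(-5*(1 - 5))) = 7 + 7*(3*(-1/5)*(1 - 15)/(-4)) = 7 + 7*(3*(-1/5)*(-1/4)*(-14)) = 7 + 7*(-21/10) = 7 - 147/10 = -77/10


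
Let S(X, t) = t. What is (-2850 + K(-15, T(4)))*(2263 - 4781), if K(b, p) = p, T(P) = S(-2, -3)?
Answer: 7183854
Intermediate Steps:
T(P) = -3
(-2850 + K(-15, T(4)))*(2263 - 4781) = (-2850 - 3)*(2263 - 4781) = -2853*(-2518) = 7183854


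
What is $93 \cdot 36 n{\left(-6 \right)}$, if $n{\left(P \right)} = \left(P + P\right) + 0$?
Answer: $-40176$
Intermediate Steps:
$n{\left(P \right)} = 2 P$ ($n{\left(P \right)} = 2 P + 0 = 2 P$)
$93 \cdot 36 n{\left(-6 \right)} = 93 \cdot 36 \cdot 2 \left(-6\right) = 3348 \left(-12\right) = -40176$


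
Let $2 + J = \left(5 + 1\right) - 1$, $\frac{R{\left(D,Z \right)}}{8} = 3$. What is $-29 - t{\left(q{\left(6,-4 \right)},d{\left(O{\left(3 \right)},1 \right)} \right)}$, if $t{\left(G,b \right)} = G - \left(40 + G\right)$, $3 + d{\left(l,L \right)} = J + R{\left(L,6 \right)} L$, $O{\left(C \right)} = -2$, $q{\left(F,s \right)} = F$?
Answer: $11$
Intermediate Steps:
$R{\left(D,Z \right)} = 24$ ($R{\left(D,Z \right)} = 8 \cdot 3 = 24$)
$J = 3$ ($J = -2 + \left(\left(5 + 1\right) - 1\right) = -2 + \left(6 - 1\right) = -2 + 5 = 3$)
$d{\left(l,L \right)} = 24 L$ ($d{\left(l,L \right)} = -3 + \left(3 + 24 L\right) = 24 L$)
$t{\left(G,b \right)} = -40$
$-29 - t{\left(q{\left(6,-4 \right)},d{\left(O{\left(3 \right)},1 \right)} \right)} = -29 - -40 = -29 + 40 = 11$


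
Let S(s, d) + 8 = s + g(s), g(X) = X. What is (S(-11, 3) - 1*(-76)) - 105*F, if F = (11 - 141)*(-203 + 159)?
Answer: -600554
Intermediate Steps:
F = 5720 (F = -130*(-44) = 5720)
S(s, d) = -8 + 2*s (S(s, d) = -8 + (s + s) = -8 + 2*s)
(S(-11, 3) - 1*(-76)) - 105*F = ((-8 + 2*(-11)) - 1*(-76)) - 105*5720 = ((-8 - 22) + 76) - 600600 = (-30 + 76) - 600600 = 46 - 600600 = -600554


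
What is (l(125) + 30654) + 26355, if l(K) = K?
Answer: 57134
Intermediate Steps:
(l(125) + 30654) + 26355 = (125 + 30654) + 26355 = 30779 + 26355 = 57134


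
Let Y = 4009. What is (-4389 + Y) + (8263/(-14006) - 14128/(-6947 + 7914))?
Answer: -5352511849/13543802 ≈ -395.20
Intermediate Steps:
(-4389 + Y) + (8263/(-14006) - 14128/(-6947 + 7914)) = (-4389 + 4009) + (8263/(-14006) - 14128/(-6947 + 7914)) = -380 + (8263*(-1/14006) - 14128/967) = -380 + (-8263/14006 - 14128*1/967) = -380 + (-8263/14006 - 14128/967) = -380 - 205867089/13543802 = -5352511849/13543802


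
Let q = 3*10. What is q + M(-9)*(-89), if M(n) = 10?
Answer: -860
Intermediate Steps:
q = 30
q + M(-9)*(-89) = 30 + 10*(-89) = 30 - 890 = -860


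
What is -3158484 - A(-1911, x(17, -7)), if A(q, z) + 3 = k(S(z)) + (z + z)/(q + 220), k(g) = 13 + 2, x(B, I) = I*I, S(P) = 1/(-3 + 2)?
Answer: -5341016638/1691 ≈ -3.1585e+6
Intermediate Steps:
S(P) = -1 (S(P) = 1/(-1) = -1)
x(B, I) = I²
k(g) = 15
A(q, z) = 12 + 2*z/(220 + q) (A(q, z) = -3 + (15 + (z + z)/(q + 220)) = -3 + (15 + (2*z)/(220 + q)) = -3 + (15 + 2*z/(220 + q)) = 12 + 2*z/(220 + q))
-3158484 - A(-1911, x(17, -7)) = -3158484 - 2*(1320 + (-7)² + 6*(-1911))/(220 - 1911) = -3158484 - 2*(1320 + 49 - 11466)/(-1691) = -3158484 - 2*(-1)*(-10097)/1691 = -3158484 - 1*20194/1691 = -3158484 - 20194/1691 = -5341016638/1691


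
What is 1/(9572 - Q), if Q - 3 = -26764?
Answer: 1/36333 ≈ 2.7523e-5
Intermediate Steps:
Q = -26761 (Q = 3 - 26764 = -26761)
1/(9572 - Q) = 1/(9572 - 1*(-26761)) = 1/(9572 + 26761) = 1/36333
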